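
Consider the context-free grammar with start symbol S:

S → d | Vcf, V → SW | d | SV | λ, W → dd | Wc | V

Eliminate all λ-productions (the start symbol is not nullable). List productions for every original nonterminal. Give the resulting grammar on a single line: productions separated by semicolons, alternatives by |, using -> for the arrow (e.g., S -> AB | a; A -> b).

S -> d | cf | Vcf; V -> S | d | SV | SW; W -> V | c | Wc | dd

Nullable set: {V, W}.
S -> Vcf: V nullable, giving Vcf | cf.
Drop V -> λ.
V -> SV: V nullable, giving S | SV.
V -> SW: W nullable, giving S | SW.
W -> V: V nullable, giving V.
W -> Wc: W nullable, giving Wc | c.
Unchanged (no nullable symbols): S -> d; V -> d; W -> dd.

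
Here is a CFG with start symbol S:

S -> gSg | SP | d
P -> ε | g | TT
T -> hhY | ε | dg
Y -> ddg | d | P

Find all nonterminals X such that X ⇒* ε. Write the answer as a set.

{P, T, Y}

Directly nullable (have an ε-rule): {P, T}.
Y is nullable via Y -> P (every symbol on the right is already known nullable).
Not nullable: S — each has a terminal in every rule's right-hand side or depends on a non-nullable symbol.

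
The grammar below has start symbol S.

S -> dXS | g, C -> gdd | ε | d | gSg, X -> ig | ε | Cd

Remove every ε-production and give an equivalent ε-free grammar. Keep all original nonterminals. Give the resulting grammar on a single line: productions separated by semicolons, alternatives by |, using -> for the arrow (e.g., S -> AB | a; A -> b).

S -> g | dS | dXS; C -> d | gSg | gdd; X -> d | Cd | ig

Nullable set: {C, X}.
S -> dXS: X nullable, giving dS | dXS.
Drop C -> ε.
Drop X -> ε.
X -> Cd: C nullable, giving Cd | d.
Unchanged (no nullable symbols): S -> g; C -> d; C -> gSg; C -> gdd; X -> ig.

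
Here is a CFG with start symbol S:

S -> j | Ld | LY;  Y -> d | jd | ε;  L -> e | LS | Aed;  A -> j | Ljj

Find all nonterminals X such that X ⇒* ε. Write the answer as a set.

Directly nullable (have an ε-rule): {Y}.
Not nullable: A, L, S — each has a terminal in every rule's right-hand side or depends on a non-nullable symbol.

{Y}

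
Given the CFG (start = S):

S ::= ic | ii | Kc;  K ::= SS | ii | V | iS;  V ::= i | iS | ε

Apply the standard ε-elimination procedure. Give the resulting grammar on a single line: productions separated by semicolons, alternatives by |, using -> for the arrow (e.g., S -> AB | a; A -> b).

Nullable set: {K, V}.
S -> Kc: K nullable, giving Kc | c.
K -> V: V nullable, giving V.
Drop V -> ε.
Unchanged (no nullable symbols): S -> ic; S -> ii; K -> SS; K -> iS; K -> ii; V -> i; V -> iS.

S -> c | Kc | ic | ii; K -> V | SS | iS | ii; V -> i | iS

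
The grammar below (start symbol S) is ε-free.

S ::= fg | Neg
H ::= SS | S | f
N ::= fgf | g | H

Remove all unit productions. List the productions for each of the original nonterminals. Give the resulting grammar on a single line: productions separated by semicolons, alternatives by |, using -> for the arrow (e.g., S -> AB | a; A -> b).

Unit productions: H->S, N->H.
Unit pairs (A ⇒* B via units): (H,S), (N,H), (N,S).
S: inherits non-unit rules of {S} → Neg | fg.
H: inherits non-unit rules of {H, S} → Neg | SS | f | fg.
N: inherits non-unit rules of {H, N, S} → Neg | SS | f | fg | fgf | g.

S -> fg | Neg; H -> f | SS | fg | Neg; N -> f | g | SS | fg | Neg | fgf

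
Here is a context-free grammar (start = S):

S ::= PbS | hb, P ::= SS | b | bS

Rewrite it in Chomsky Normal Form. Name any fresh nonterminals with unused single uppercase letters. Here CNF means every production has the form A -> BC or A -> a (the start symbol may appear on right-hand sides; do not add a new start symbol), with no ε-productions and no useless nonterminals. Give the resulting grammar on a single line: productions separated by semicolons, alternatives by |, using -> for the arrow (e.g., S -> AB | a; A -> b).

S -> BA | PC; A -> b; B -> h; C -> AS; P -> b | AS | SS

No ε-productions.
No unit productions to eliminate.
TERM: introduce A -> b, B -> h and substitute in every rule of length ≥2.
BIN: S -> PAS becomes S -> PC, C -> AS.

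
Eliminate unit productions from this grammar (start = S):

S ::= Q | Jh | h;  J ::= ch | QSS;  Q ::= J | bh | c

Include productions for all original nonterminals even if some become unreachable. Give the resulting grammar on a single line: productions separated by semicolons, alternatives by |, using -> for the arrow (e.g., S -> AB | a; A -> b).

Unit productions: Q->J, S->Q.
Unit pairs (A ⇒* B via units): (Q,J), (S,J), (S,Q).
S: inherits non-unit rules of {J, Q, S} → Jh | QSS | bh | c | ch | h.
J: inherits non-unit rules of {J} → QSS | ch.
Q: inherits non-unit rules of {J, Q} → QSS | bh | c | ch.

S -> c | h | Jh | bh | ch | QSS; J -> ch | QSS; Q -> c | bh | ch | QSS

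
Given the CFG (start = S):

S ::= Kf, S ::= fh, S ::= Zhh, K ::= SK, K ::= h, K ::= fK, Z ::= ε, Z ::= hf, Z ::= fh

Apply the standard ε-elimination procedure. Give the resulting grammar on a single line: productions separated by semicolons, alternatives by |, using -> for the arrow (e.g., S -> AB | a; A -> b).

Nullable set: {Z}.
S -> Zhh: Z nullable, giving Zhh | hh.
Drop Z -> ε.
Unchanged (no nullable symbols): S -> Kf; S -> fh; K -> SK; K -> fK; K -> h; Z -> fh; Z -> hf.

S -> Kf | fh | hh | Zhh; K -> h | SK | fK; Z -> fh | hf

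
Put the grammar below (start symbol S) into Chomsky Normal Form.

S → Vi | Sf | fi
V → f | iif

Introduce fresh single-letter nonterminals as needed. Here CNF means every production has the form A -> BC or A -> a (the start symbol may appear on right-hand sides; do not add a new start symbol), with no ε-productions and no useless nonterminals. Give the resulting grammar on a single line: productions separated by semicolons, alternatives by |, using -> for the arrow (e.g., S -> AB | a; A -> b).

No ε-productions.
No unit productions to eliminate.
TERM: introduce A -> f, B -> i and substitute in every rule of length ≥2.
BIN: V -> BBA becomes V -> BC, C -> BA.

S -> AB | SA | VB; A -> f; B -> i; C -> BA; V -> f | BC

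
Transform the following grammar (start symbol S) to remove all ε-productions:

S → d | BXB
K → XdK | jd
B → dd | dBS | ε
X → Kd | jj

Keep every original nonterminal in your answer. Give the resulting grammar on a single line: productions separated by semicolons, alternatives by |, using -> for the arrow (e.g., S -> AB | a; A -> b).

S -> X | d | BX | XB | BXB; B -> dS | dd | dBS; K -> jd | XdK; X -> Kd | jj

Nullable set: {B}.
S -> BXB: B, B nullable, giving BX | BXB | X | XB.
Drop B -> ε.
B -> dBS: B nullable, giving dBS | dS.
Unchanged (no nullable symbols): S -> d; B -> dd; K -> XdK; K -> jd; X -> Kd; X -> jj.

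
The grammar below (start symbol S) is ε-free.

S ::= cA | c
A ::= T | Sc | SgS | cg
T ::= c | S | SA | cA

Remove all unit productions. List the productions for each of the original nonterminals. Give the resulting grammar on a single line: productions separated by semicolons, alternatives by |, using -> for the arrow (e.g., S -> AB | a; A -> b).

Unit productions: A->T, T->S.
Unit pairs (A ⇒* B via units): (A,S), (A,T), (T,S).
S: inherits non-unit rules of {S} → c | cA.
A: inherits non-unit rules of {A, S, T} → SA | Sc | SgS | c | cA | cg.
T: inherits non-unit rules of {S, T} → SA | c | cA.

S -> c | cA; A -> c | SA | Sc | cA | cg | SgS; T -> c | SA | cA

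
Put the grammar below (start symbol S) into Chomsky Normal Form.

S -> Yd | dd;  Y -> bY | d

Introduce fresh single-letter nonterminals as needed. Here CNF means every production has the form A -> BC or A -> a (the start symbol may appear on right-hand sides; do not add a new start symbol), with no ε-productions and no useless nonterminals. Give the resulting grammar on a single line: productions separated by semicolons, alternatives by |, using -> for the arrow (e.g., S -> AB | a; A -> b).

S -> AA | YA; A -> d; B -> b; Y -> d | BY

No ε-productions.
No unit productions to eliminate.
TERM: introduce B -> b, A -> d and substitute in every rule of length ≥2.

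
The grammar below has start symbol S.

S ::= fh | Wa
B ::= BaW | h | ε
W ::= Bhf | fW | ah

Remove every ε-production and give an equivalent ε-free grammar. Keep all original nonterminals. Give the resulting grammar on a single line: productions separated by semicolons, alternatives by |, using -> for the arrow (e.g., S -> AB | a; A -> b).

S -> Wa | fh; B -> h | aW | BaW; W -> ah | fW | hf | Bhf

Nullable set: {B}.
Drop B -> ε.
B -> BaW: B nullable, giving BaW | aW.
W -> Bhf: B nullable, giving Bhf | hf.
Unchanged (no nullable symbols): S -> Wa; S -> fh; B -> h; W -> ah; W -> fW.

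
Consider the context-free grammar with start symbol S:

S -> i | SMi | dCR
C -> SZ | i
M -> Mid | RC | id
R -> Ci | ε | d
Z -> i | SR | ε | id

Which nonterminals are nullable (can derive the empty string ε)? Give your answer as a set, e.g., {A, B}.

{R, Z}

Directly nullable (have an ε-rule): {R, Z}.
Not nullable: C, M, S — each has a terminal in every rule's right-hand side or depends on a non-nullable symbol.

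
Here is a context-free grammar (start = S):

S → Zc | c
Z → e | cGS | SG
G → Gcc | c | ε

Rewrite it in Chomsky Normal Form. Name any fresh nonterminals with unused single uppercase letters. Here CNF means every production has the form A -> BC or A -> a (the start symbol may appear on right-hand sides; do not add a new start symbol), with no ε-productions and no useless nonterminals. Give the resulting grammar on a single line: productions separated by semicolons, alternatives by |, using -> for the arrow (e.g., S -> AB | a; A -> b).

Nullable: {G}; after ε-elimination: S -> c | Zc; G -> c | cc | Gcc; Z -> S | e | SG | cS | cGS.
After unit-elimination: S -> c | Zc; G -> c | cc | Gcc; Z -> c | e | SG | Zc | cS | cGS.
TERM: introduce A -> c and substitute in every rule of length ≥2.
BIN: G -> GAA becomes G -> GB, B -> AA; Z -> AGS becomes Z -> AC, C -> GS.

S -> c | ZA; A -> c; B -> AA; C -> GS; G -> c | AA | GB; Z -> c | e | AC | AS | SG | ZA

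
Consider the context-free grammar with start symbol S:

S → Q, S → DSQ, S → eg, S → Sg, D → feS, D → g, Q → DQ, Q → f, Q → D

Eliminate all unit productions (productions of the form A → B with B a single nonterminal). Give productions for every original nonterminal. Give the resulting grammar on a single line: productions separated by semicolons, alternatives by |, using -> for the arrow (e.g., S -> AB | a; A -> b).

S -> f | g | DQ | Sg | eg | DSQ | feS; D -> g | feS; Q -> f | g | DQ | feS

Unit productions: Q->D, S->Q.
Unit pairs (A ⇒* B via units): (Q,D), (S,D), (S,Q).
S: inherits non-unit rules of {D, Q, S} → DQ | DSQ | Sg | eg | f | feS | g.
D: inherits non-unit rules of {D} → feS | g.
Q: inherits non-unit rules of {D, Q} → DQ | f | feS | g.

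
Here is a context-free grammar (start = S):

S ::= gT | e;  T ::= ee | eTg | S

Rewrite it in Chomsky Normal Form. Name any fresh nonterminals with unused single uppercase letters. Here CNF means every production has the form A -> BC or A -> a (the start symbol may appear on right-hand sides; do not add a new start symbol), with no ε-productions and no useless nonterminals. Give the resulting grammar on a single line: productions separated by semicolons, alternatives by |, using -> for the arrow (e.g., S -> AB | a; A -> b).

No ε-productions.
After unit-elimination: S -> e | gT; T -> e | ee | gT | eTg.
TERM: introduce B -> e, A -> g and substitute in every rule of length ≥2.
BIN: T -> BTA becomes T -> BC, C -> TA.

S -> e | AT; A -> g; B -> e; C -> TA; T -> e | AT | BB | BC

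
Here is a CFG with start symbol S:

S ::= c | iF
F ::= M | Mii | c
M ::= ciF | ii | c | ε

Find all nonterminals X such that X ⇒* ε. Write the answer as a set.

Directly nullable (have an ε-rule): {M}.
F is nullable via F -> M (every symbol on the right is already known nullable).
Not nullable: S — each has a terminal in every rule's right-hand side or depends on a non-nullable symbol.

{F, M}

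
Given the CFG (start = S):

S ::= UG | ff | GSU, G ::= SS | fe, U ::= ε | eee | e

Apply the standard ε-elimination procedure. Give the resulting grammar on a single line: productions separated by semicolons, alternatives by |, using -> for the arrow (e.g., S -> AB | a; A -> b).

Nullable set: {U}.
S -> GSU: U nullable, giving GS | GSU.
S -> UG: U nullable, giving G | UG.
Drop U -> ε.
Unchanged (no nullable symbols): S -> ff; G -> SS; G -> fe; U -> e; U -> eee.

S -> G | GS | UG | ff | GSU; G -> SS | fe; U -> e | eee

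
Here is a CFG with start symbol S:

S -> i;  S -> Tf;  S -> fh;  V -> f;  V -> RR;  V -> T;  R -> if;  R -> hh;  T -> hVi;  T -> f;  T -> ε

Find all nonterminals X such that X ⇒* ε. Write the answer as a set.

Directly nullable (have an ε-rule): {T}.
V is nullable via V -> T (every symbol on the right is already known nullable).
Not nullable: R, S — each has a terminal in every rule's right-hand side or depends on a non-nullable symbol.

{T, V}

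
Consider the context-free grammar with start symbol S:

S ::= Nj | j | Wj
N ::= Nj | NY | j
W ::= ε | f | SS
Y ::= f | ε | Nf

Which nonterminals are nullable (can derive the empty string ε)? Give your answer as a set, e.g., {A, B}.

{W, Y}

Directly nullable (have an ε-rule): {W, Y}.
Not nullable: N, S — each has a terminal in every rule's right-hand side or depends on a non-nullable symbol.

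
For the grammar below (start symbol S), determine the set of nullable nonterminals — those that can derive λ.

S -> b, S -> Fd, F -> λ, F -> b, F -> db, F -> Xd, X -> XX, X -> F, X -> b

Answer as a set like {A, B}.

{F, X}

Directly nullable (have an ε-rule): {F}.
X is nullable via X -> F (every symbol on the right is already known nullable).
Not nullable: S — each has a terminal in every rule's right-hand side or depends on a non-nullable symbol.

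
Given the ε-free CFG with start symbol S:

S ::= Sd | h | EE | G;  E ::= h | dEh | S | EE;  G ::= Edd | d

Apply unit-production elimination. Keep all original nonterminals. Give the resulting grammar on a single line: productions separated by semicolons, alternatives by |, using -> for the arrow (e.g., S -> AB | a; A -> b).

S -> d | h | EE | Sd | Edd; E -> d | h | EE | Sd | Edd | dEh; G -> d | Edd

Unit productions: E->S, S->G.
Unit pairs (A ⇒* B via units): (E,G), (E,S), (S,G).
S: inherits non-unit rules of {G, S} → EE | Edd | Sd | d | h.
E: inherits non-unit rules of {E, G, S} → EE | Edd | Sd | d | dEh | h.
G: inherits non-unit rules of {G} → Edd | d.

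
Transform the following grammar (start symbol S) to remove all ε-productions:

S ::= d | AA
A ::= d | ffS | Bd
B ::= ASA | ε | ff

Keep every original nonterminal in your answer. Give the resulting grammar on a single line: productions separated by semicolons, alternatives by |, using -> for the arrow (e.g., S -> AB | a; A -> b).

Nullable set: {B}.
A -> Bd: B nullable, giving Bd | d.
Drop B -> ε.
Unchanged (no nullable symbols): S -> AA; S -> d; A -> d; A -> ffS; B -> ASA; B -> ff.

S -> d | AA; A -> d | Bd | ffS; B -> ff | ASA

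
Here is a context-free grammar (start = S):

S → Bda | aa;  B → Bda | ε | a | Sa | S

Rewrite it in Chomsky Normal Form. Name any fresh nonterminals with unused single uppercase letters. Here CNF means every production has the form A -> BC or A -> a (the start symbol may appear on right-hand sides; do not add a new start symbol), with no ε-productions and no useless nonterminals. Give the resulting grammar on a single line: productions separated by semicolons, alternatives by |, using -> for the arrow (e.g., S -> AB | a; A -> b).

Nullable: {B}; after ε-elimination: S -> aa | da | Bda; B -> S | a | Sa | da | Bda.
After unit-elimination: S -> aa | da | Bda; B -> a | Sa | aa | da | Bda.
TERM: introduce C -> a, A -> d and substitute in every rule of length ≥2.
BIN: B -> BAC becomes B -> BD, D -> AC; S -> BAC becomes S -> BE, E -> AC.

S -> AC | BE | CC; A -> d; B -> a | AC | BD | CC | SC; C -> a; D -> AC; E -> AC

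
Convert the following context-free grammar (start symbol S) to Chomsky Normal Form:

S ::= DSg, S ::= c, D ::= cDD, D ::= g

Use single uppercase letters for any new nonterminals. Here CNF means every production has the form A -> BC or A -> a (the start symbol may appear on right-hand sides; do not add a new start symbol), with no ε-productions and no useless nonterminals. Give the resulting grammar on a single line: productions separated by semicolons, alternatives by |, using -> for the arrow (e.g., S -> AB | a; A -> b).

S -> c | DE; A -> c; B -> g; C -> DD; D -> g | AC; E -> SB

No ε-productions.
No unit productions to eliminate.
TERM: introduce A -> c, B -> g and substitute in every rule of length ≥2.
BIN: D -> ADD becomes D -> AC, C -> DD; S -> DSB becomes S -> DE, E -> SB.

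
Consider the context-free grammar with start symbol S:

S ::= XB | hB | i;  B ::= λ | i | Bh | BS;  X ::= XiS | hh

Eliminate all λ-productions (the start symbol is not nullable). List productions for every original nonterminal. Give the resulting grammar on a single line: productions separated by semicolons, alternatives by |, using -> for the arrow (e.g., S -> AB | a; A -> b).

Nullable set: {B}.
S -> XB: B nullable, giving X | XB.
S -> hB: B nullable, giving h | hB.
Drop B -> λ.
B -> BS: B nullable, giving BS | S.
B -> Bh: B nullable, giving Bh | h.
Unchanged (no nullable symbols): S -> i; B -> i; X -> XiS; X -> hh.

S -> X | h | i | XB | hB; B -> S | h | i | BS | Bh; X -> hh | XiS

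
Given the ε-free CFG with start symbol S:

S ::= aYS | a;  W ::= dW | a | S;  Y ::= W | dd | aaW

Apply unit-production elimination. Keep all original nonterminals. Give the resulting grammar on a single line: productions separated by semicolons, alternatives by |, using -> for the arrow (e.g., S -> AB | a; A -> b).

Unit productions: W->S, Y->W.
Unit pairs (A ⇒* B via units): (W,S), (Y,S), (Y,W).
S: inherits non-unit rules of {S} → a | aYS.
W: inherits non-unit rules of {S, W} → a | aYS | dW.
Y: inherits non-unit rules of {S, W, Y} → a | aYS | aaW | dW | dd.

S -> a | aYS; W -> a | dW | aYS; Y -> a | dW | dd | aYS | aaW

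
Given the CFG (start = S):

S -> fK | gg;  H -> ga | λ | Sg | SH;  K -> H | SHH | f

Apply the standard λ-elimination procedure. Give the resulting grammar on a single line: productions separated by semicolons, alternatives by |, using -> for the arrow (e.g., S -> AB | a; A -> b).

Nullable set: {H, K}.
S -> fK: K nullable, giving f | fK.
Drop H -> λ.
H -> SH: H nullable, giving S | SH.
K -> H: H nullable, giving H.
K -> SHH: H, H nullable, giving S | SH | SHH.
Unchanged (no nullable symbols): S -> gg; H -> Sg; H -> ga; K -> f.

S -> f | fK | gg; H -> S | SH | Sg | ga; K -> H | S | f | SH | SHH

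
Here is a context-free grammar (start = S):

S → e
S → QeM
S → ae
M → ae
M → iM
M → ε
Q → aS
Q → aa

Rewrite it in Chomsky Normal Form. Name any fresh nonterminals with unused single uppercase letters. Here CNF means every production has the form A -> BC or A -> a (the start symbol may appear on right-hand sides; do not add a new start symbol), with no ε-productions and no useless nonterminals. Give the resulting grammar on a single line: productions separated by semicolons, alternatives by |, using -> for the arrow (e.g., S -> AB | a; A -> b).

S -> e | AB | QB | QD; A -> a; B -> e; C -> i; D -> BM; M -> i | AB | CM; Q -> AA | AS

Nullable: {M}; after ε-elimination: S -> e | Qe | ae | QeM; M -> i | ae | iM; Q -> aS | aa.
No unit productions to eliminate.
TERM: introduce A -> a, B -> e, C -> i and substitute in every rule of length ≥2.
BIN: S -> QBM becomes S -> QD, D -> BM.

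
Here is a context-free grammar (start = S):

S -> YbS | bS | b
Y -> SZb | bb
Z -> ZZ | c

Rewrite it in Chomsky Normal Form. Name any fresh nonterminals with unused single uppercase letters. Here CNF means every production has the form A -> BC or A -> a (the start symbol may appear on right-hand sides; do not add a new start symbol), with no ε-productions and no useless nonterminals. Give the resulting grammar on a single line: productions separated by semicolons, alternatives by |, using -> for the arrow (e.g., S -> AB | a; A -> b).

S -> b | AS | YB; A -> b; B -> AS; C -> ZA; Y -> AA | SC; Z -> c | ZZ

No ε-productions.
No unit productions to eliminate.
TERM: introduce A -> b and substitute in every rule of length ≥2.
BIN: S -> YAS becomes S -> YB, B -> AS; Y -> SZA becomes Y -> SC, C -> ZA.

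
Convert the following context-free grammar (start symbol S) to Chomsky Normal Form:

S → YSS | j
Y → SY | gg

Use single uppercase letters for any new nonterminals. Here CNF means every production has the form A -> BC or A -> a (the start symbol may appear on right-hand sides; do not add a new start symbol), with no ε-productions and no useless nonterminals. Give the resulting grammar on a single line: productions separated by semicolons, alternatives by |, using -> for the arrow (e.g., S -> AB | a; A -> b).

S -> j | YB; A -> g; B -> SS; Y -> AA | SY

No ε-productions.
No unit productions to eliminate.
TERM: introduce A -> g and substitute in every rule of length ≥2.
BIN: S -> YSS becomes S -> YB, B -> SS.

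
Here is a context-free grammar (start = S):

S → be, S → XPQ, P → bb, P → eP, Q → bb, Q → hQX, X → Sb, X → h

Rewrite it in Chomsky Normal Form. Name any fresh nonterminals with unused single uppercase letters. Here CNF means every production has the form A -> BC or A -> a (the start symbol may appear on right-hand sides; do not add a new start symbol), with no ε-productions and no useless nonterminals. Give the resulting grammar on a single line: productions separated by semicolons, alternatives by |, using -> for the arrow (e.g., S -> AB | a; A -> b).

S -> AB | XE; A -> b; B -> e; C -> h; D -> QX; E -> PQ; P -> AA | BP; Q -> AA | CD; X -> h | SA

No ε-productions.
No unit productions to eliminate.
TERM: introduce A -> b, B -> e, C -> h and substitute in every rule of length ≥2.
BIN: Q -> CQX becomes Q -> CD, D -> QX; S -> XPQ becomes S -> XE, E -> PQ.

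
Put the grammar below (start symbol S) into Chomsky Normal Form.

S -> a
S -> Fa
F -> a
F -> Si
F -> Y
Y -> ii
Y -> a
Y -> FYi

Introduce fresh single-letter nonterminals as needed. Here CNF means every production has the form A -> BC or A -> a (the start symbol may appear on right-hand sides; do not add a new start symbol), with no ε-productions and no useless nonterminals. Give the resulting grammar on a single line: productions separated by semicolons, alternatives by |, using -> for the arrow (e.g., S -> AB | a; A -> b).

S -> a | FB; A -> i; B -> a; C -> YA; D -> YA; F -> a | AA | FC | SA; Y -> a | AA | FD

No ε-productions.
After unit-elimination: S -> a | Fa; F -> a | Si | ii | FYi; Y -> a | ii | FYi.
TERM: introduce B -> a, A -> i and substitute in every rule of length ≥2.
BIN: F -> FYA becomes F -> FC, C -> YA; Y -> FYA becomes Y -> FD, D -> YA.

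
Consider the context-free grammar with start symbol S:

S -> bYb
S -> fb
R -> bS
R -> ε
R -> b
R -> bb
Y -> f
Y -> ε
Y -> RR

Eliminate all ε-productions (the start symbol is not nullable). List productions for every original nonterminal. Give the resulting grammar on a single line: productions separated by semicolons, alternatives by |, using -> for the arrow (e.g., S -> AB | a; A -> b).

S -> bb | fb | bYb; R -> b | bS | bb; Y -> R | f | RR

Nullable set: {R, Y}.
S -> bYb: Y nullable, giving bYb | bb.
Drop R -> ε.
Drop Y -> ε.
Y -> RR: R, R nullable, giving R | RR.
Unchanged (no nullable symbols): S -> fb; R -> b; R -> bS; R -> bb; Y -> f.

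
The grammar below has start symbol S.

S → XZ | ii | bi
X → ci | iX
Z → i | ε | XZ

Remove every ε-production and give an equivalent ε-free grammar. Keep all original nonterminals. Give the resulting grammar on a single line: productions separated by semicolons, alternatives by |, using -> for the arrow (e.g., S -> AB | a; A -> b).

S -> X | XZ | bi | ii; X -> ci | iX; Z -> X | i | XZ

Nullable set: {Z}.
S -> XZ: Z nullable, giving X | XZ.
Drop Z -> ε.
Z -> XZ: Z nullable, giving X | XZ.
Unchanged (no nullable symbols): S -> bi; S -> ii; X -> ci; X -> iX; Z -> i.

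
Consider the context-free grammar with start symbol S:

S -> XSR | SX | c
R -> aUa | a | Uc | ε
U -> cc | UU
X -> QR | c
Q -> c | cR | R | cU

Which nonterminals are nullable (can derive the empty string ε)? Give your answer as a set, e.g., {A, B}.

{Q, R, X}

Directly nullable (have an ε-rule): {R}.
Q is nullable via Q -> R (every symbol on the right is already known nullable).
X is nullable via X -> QR (every symbol on the right is already known nullable).
Not nullable: S, U — each has a terminal in every rule's right-hand side or depends on a non-nullable symbol.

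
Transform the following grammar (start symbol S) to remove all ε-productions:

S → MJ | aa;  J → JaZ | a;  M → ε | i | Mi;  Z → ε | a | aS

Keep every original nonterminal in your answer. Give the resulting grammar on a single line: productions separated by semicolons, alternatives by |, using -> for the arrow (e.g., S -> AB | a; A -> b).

S -> J | MJ | aa; J -> a | Ja | JaZ; M -> i | Mi; Z -> a | aS

Nullable set: {M, Z}.
S -> MJ: M nullable, giving J | MJ.
J -> JaZ: Z nullable, giving Ja | JaZ.
Drop M -> ε.
M -> Mi: M nullable, giving Mi | i.
Drop Z -> ε.
Unchanged (no nullable symbols): S -> aa; J -> a; M -> i; Z -> a; Z -> aS.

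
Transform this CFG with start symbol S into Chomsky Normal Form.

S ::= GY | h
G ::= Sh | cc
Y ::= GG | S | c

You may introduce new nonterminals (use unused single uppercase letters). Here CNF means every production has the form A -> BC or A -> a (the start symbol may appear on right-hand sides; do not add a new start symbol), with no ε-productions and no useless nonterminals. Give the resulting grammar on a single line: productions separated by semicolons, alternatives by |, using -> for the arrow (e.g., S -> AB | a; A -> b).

S -> h | GY; A -> h; B -> c; G -> BB | SA; Y -> c | h | GG | GY

No ε-productions.
After unit-elimination: S -> h | GY; G -> Sh | cc; Y -> c | h | GG | GY.
TERM: introduce B -> c, A -> h and substitute in every rule of length ≥2.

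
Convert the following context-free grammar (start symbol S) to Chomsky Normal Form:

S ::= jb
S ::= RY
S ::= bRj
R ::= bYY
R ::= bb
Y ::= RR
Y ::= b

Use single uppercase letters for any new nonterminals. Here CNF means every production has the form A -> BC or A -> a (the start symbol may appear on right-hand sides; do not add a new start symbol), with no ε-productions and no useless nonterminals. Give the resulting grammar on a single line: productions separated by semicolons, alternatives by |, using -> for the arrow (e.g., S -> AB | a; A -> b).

No ε-productions.
No unit productions to eliminate.
TERM: introduce A -> b, B -> j and substitute in every rule of length ≥2.
BIN: R -> AYY becomes R -> AC, C -> YY; S -> ARB becomes S -> AD, D -> RB.

S -> AD | BA | RY; A -> b; B -> j; C -> YY; D -> RB; R -> AA | AC; Y -> b | RR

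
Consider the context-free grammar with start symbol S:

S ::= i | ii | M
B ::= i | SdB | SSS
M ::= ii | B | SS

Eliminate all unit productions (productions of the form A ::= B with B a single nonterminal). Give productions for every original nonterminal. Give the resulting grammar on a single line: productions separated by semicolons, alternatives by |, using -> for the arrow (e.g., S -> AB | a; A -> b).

S -> i | SS | ii | SSS | SdB; B -> i | SSS | SdB; M -> i | SS | ii | SSS | SdB

Unit productions: M->B, S->M.
Unit pairs (A ⇒* B via units): (M,B), (S,B), (S,M).
S: inherits non-unit rules of {B, M, S} → SS | SSS | SdB | i | ii.
B: inherits non-unit rules of {B} → SSS | SdB | i.
M: inherits non-unit rules of {B, M} → SS | SSS | SdB | i | ii.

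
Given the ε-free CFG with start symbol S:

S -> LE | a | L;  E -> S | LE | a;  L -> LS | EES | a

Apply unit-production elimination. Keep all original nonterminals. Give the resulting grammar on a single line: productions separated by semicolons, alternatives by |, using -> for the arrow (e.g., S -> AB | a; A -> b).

S -> a | LE | LS | EES; E -> a | LE | LS | EES; L -> a | LS | EES

Unit productions: E->S, S->L.
Unit pairs (A ⇒* B via units): (E,L), (E,S), (S,L).
S: inherits non-unit rules of {L, S} → EES | LE | LS | a.
E: inherits non-unit rules of {E, L, S} → EES | LE | LS | a.
L: inherits non-unit rules of {L} → EES | LS | a.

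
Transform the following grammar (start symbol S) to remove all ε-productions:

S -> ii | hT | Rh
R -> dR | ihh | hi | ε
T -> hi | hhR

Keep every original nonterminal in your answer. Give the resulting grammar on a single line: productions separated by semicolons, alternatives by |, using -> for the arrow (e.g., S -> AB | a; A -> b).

S -> h | Rh | hT | ii; R -> d | dR | hi | ihh; T -> hh | hi | hhR

Nullable set: {R}.
S -> Rh: R nullable, giving Rh | h.
Drop R -> ε.
R -> dR: R nullable, giving d | dR.
T -> hhR: R nullable, giving hh | hhR.
Unchanged (no nullable symbols): S -> hT; S -> ii; R -> hi; R -> ihh; T -> hi.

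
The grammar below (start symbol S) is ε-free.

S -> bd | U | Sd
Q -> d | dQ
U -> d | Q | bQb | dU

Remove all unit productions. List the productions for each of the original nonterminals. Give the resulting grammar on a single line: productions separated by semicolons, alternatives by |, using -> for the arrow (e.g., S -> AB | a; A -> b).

S -> d | Sd | bd | dQ | dU | bQb; Q -> d | dQ; U -> d | dQ | dU | bQb

Unit productions: S->U, U->Q.
Unit pairs (A ⇒* B via units): (S,Q), (S,U), (U,Q).
S: inherits non-unit rules of {Q, S, U} → Sd | bQb | bd | d | dQ | dU.
Q: inherits non-unit rules of {Q} → d | dQ.
U: inherits non-unit rules of {Q, U} → bQb | d | dQ | dU.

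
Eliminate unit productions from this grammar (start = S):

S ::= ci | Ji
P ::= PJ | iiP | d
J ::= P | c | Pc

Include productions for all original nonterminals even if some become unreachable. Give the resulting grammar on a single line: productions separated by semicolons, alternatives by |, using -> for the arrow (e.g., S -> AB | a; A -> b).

Unit productions: J->P.
Unit pairs (A ⇒* B via units): (J,P).
S: inherits non-unit rules of {S} → Ji | ci.
J: inherits non-unit rules of {J, P} → PJ | Pc | c | d | iiP.
P: inherits non-unit rules of {P} → PJ | d | iiP.

S -> Ji | ci; J -> c | d | PJ | Pc | iiP; P -> d | PJ | iiP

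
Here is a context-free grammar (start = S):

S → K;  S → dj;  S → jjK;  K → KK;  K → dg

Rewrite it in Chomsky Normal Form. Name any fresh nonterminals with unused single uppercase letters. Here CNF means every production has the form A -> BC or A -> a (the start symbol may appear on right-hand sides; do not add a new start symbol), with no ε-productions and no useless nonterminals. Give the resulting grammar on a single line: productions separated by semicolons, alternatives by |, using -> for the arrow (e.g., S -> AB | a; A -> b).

No ε-productions.
After unit-elimination: S -> KK | dg | dj | jjK; K -> KK | dg.
TERM: introduce A -> d, B -> g, C -> j and substitute in every rule of length ≥2.
BIN: S -> CCK becomes S -> CD, D -> CK.

S -> AB | AC | CD | KK; A -> d; B -> g; C -> j; D -> CK; K -> AB | KK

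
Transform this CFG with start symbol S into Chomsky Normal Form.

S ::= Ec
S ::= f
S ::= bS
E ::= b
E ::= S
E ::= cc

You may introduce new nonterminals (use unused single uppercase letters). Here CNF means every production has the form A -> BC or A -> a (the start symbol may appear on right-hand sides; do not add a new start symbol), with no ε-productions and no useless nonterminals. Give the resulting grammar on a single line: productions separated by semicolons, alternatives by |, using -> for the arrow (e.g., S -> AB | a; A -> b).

S -> f | BS | EA; A -> c; B -> b; E -> b | f | AA | BS | EA

No ε-productions.
After unit-elimination: S -> f | Ec | bS; E -> b | f | Ec | bS | cc.
TERM: introduce B -> b, A -> c and substitute in every rule of length ≥2.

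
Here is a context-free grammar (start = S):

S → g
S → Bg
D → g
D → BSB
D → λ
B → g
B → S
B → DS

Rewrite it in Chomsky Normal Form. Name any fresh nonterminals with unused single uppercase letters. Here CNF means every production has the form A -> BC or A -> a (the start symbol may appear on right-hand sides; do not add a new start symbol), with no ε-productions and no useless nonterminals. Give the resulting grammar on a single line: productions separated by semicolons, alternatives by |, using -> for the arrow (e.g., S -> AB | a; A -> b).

S -> g | BA; A -> g; B -> g | BA | DS; C -> SB; D -> g | BC

Nullable: {D}; after ε-elimination: S -> g | Bg; B -> S | g | DS; D -> g | BSB.
After unit-elimination: S -> g | Bg; B -> g | Bg | DS; D -> g | BSB.
TERM: introduce A -> g and substitute in every rule of length ≥2.
BIN: D -> BSB becomes D -> BC, C -> SB.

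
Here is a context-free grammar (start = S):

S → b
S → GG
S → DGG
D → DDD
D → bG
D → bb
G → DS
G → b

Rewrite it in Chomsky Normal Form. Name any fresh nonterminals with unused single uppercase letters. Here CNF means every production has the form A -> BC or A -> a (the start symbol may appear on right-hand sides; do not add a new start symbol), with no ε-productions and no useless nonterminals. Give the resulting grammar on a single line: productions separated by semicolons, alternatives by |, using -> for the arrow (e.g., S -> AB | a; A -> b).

No ε-productions.
No unit productions to eliminate.
TERM: introduce A -> b and substitute in every rule of length ≥2.
BIN: D -> DDD becomes D -> DB, B -> DD; S -> DGG becomes S -> DC, C -> GG.

S -> b | DC | GG; A -> b; B -> DD; C -> GG; D -> AA | AG | DB; G -> b | DS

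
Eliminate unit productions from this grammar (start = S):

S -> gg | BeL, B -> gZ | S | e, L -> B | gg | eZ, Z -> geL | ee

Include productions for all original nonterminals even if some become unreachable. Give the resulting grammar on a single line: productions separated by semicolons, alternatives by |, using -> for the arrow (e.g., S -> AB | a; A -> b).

Unit productions: B->S, L->B.
Unit pairs (A ⇒* B via units): (B,S), (L,B), (L,S).
S: inherits non-unit rules of {S} → BeL | gg.
B: inherits non-unit rules of {B, S} → BeL | e | gZ | gg.
L: inherits non-unit rules of {B, L, S} → BeL | e | eZ | gZ | gg.
Z: inherits non-unit rules of {Z} → ee | geL.

S -> gg | BeL; B -> e | gZ | gg | BeL; L -> e | eZ | gZ | gg | BeL; Z -> ee | geL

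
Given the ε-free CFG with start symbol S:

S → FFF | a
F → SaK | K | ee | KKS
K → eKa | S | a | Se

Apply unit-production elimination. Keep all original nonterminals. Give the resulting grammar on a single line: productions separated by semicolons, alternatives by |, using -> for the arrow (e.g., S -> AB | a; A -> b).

S -> a | FFF; F -> a | Se | ee | FFF | KKS | SaK | eKa; K -> a | Se | FFF | eKa

Unit productions: F->K, K->S.
Unit pairs (A ⇒* B via units): (F,K), (F,S), (K,S).
S: inherits non-unit rules of {S} → FFF | a.
F: inherits non-unit rules of {F, K, S} → FFF | KKS | SaK | Se | a | eKa | ee.
K: inherits non-unit rules of {K, S} → FFF | Se | a | eKa.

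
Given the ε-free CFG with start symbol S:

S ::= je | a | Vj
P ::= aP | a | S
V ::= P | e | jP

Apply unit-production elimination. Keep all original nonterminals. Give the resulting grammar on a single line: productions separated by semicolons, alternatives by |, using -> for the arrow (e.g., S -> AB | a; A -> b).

S -> a | Vj | je; P -> a | Vj | aP | je; V -> a | e | Vj | aP | jP | je

Unit productions: P->S, V->P.
Unit pairs (A ⇒* B via units): (P,S), (V,P), (V,S).
S: inherits non-unit rules of {S} → Vj | a | je.
P: inherits non-unit rules of {P, S} → Vj | a | aP | je.
V: inherits non-unit rules of {P, S, V} → Vj | a | aP | e | jP | je.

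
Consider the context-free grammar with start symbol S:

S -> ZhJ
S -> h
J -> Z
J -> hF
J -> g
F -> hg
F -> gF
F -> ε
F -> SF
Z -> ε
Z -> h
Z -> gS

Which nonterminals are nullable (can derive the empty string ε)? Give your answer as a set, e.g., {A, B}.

{F, J, Z}

Directly nullable (have an ε-rule): {F, Z}.
J is nullable via J -> Z (every symbol on the right is already known nullable).
Not nullable: S — each has a terminal in every rule's right-hand side or depends on a non-nullable symbol.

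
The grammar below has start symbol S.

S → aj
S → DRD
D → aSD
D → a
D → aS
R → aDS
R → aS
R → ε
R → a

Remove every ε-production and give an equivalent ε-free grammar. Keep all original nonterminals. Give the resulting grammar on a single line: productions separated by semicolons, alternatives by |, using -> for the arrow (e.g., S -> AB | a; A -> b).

Nullable set: {R}.
S -> DRD: R nullable, giving DD | DRD.
Drop R -> ε.
Unchanged (no nullable symbols): S -> aj; D -> a; D -> aS; D -> aSD; R -> a; R -> aDS; R -> aS.

S -> DD | aj | DRD; D -> a | aS | aSD; R -> a | aS | aDS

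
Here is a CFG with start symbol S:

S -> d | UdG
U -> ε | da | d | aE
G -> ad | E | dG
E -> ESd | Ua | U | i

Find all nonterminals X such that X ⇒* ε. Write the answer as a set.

{E, G, U}

Directly nullable (have an ε-rule): {U}.
E is nullable via E -> U (every symbol on the right is already known nullable).
G is nullable via G -> E (every symbol on the right is already known nullable).
Not nullable: S — each has a terminal in every rule's right-hand side or depends on a non-nullable symbol.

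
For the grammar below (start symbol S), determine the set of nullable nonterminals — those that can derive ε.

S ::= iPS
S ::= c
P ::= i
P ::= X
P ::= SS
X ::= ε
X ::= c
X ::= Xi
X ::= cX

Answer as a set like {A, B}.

{P, X}

Directly nullable (have an ε-rule): {X}.
P is nullable via P -> X (every symbol on the right is already known nullable).
Not nullable: S — each has a terminal in every rule's right-hand side or depends on a non-nullable symbol.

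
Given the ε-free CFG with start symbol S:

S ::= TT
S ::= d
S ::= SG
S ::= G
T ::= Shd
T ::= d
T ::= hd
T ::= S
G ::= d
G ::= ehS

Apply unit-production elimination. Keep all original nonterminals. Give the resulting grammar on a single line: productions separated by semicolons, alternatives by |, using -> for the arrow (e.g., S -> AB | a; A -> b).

S -> d | SG | TT | ehS; G -> d | ehS; T -> d | SG | TT | hd | Shd | ehS

Unit productions: S->G, T->S.
Unit pairs (A ⇒* B via units): (S,G), (T,G), (T,S).
S: inherits non-unit rules of {G, S} → SG | TT | d | ehS.
G: inherits non-unit rules of {G} → d | ehS.
T: inherits non-unit rules of {G, S, T} → SG | Shd | TT | d | ehS | hd.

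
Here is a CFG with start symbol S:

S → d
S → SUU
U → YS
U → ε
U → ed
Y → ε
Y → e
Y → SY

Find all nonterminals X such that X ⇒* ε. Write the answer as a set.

{U, Y}

Directly nullable (have an ε-rule): {U, Y}.
Not nullable: S — each has a terminal in every rule's right-hand side or depends on a non-nullable symbol.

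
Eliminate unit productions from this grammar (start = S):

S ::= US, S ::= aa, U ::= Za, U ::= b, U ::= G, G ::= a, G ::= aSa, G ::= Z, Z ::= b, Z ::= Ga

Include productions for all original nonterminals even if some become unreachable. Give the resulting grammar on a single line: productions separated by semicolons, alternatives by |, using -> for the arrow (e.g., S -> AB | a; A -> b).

Unit productions: G->Z, U->G.
Unit pairs (A ⇒* B via units): (G,Z), (U,G), (U,Z).
S: inherits non-unit rules of {S} → US | aa.
G: inherits non-unit rules of {G, Z} → Ga | a | aSa | b.
U: inherits non-unit rules of {G, U, Z} → Ga | Za | a | aSa | b.
Z: inherits non-unit rules of {Z} → Ga | b.

S -> US | aa; G -> a | b | Ga | aSa; U -> a | b | Ga | Za | aSa; Z -> b | Ga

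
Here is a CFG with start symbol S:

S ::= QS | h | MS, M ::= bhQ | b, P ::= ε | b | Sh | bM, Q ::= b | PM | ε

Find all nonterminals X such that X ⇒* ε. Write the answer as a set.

{P, Q}

Directly nullable (have an ε-rule): {P, Q}.
Not nullable: M, S — each has a terminal in every rule's right-hand side or depends on a non-nullable symbol.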